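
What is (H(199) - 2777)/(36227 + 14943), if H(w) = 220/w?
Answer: -552403/10182830 ≈ -0.054248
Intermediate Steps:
(H(199) - 2777)/(36227 + 14943) = (220/199 - 2777)/(36227 + 14943) = (220*(1/199) - 2777)/51170 = (220/199 - 2777)*(1/51170) = -552403/199*1/51170 = -552403/10182830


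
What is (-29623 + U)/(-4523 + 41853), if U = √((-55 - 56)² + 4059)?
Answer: -29623/37330 + 3*√455/18665 ≈ -0.79012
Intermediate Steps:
U = 6*√455 (U = √((-111)² + 4059) = √(12321 + 4059) = √16380 = 6*√455 ≈ 127.98)
(-29623 + U)/(-4523 + 41853) = (-29623 + 6*√455)/(-4523 + 41853) = (-29623 + 6*√455)/37330 = (-29623 + 6*√455)*(1/37330) = -29623/37330 + 3*√455/18665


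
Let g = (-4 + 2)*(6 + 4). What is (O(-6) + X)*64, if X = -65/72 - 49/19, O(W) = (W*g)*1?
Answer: 1275176/171 ≈ 7457.2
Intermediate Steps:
g = -20 (g = -2*10 = -20)
O(W) = -20*W (O(W) = (W*(-20))*1 = -20*W*1 = -20*W)
X = -4763/1368 (X = -65*1/72 - 49*1/19 = -65/72 - 49/19 = -4763/1368 ≈ -3.4817)
(O(-6) + X)*64 = (-20*(-6) - 4763/1368)*64 = (120 - 4763/1368)*64 = (159397/1368)*64 = 1275176/171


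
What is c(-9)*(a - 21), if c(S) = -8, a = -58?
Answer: 632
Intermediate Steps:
c(-9)*(a - 21) = -8*(-58 - 21) = -8*(-79) = 632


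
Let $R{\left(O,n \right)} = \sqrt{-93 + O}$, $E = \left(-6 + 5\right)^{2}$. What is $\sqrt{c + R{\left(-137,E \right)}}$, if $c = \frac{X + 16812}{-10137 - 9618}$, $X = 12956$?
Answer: $\frac{\sqrt{-65340760 + 43362225 i \sqrt{230}}}{6585} \approx 2.6205 + 2.8937 i$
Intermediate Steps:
$E = 1$ ($E = \left(-1\right)^{2} = 1$)
$c = - \frac{29768}{19755}$ ($c = \frac{12956 + 16812}{-10137 - 9618} = \frac{29768}{-19755} = 29768 \left(- \frac{1}{19755}\right) = - \frac{29768}{19755} \approx -1.5069$)
$\sqrt{c + R{\left(-137,E \right)}} = \sqrt{- \frac{29768}{19755} + \sqrt{-93 - 137}} = \sqrt{- \frac{29768}{19755} + \sqrt{-230}} = \sqrt{- \frac{29768}{19755} + i \sqrt{230}}$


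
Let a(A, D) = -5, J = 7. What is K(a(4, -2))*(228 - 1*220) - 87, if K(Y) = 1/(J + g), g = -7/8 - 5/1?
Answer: -719/9 ≈ -79.889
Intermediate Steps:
g = -47/8 (g = -7*1/8 - 5*1 = -7/8 - 5 = -47/8 ≈ -5.8750)
K(Y) = 8/9 (K(Y) = 1/(7 - 47/8) = 1/(9/8) = 8/9)
K(a(4, -2))*(228 - 1*220) - 87 = 8*(228 - 1*220)/9 - 87 = 8*(228 - 220)/9 - 87 = (8/9)*8 - 87 = 64/9 - 87 = -719/9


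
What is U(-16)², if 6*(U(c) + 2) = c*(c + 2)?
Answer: 11236/9 ≈ 1248.4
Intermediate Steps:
U(c) = -2 + c*(2 + c)/6 (U(c) = -2 + (c*(c + 2))/6 = -2 + (c*(2 + c))/6 = -2 + c*(2 + c)/6)
U(-16)² = (-2 + (⅓)*(-16) + (⅙)*(-16)²)² = (-2 - 16/3 + (⅙)*256)² = (-2 - 16/3 + 128/3)² = (106/3)² = 11236/9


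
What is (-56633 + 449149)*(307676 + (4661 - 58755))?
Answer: 99534992312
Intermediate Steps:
(-56633 + 449149)*(307676 + (4661 - 58755)) = 392516*(307676 - 54094) = 392516*253582 = 99534992312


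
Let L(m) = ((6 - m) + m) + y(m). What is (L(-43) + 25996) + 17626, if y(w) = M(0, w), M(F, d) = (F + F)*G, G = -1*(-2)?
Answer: 43628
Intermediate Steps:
G = 2
M(F, d) = 4*F (M(F, d) = (F + F)*2 = (2*F)*2 = 4*F)
y(w) = 0 (y(w) = 4*0 = 0)
L(m) = 6 (L(m) = ((6 - m) + m) + 0 = 6 + 0 = 6)
(L(-43) + 25996) + 17626 = (6 + 25996) + 17626 = 26002 + 17626 = 43628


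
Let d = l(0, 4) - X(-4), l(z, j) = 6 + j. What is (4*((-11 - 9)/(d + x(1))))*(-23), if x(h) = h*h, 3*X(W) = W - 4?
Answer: 5520/41 ≈ 134.63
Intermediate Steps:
X(W) = -4/3 + W/3 (X(W) = (W - 4)/3 = (-4 + W)/3 = -4/3 + W/3)
x(h) = h²
d = 38/3 (d = (6 + 4) - (-4/3 + (⅓)*(-4)) = 10 - (-4/3 - 4/3) = 10 - 1*(-8/3) = 10 + 8/3 = 38/3 ≈ 12.667)
(4*((-11 - 9)/(d + x(1))))*(-23) = (4*((-11 - 9)/(38/3 + 1²)))*(-23) = (4*(-20/(38/3 + 1)))*(-23) = (4*(-20/41/3))*(-23) = (4*(-20*3/41))*(-23) = (4*(-60/41))*(-23) = -240/41*(-23) = 5520/41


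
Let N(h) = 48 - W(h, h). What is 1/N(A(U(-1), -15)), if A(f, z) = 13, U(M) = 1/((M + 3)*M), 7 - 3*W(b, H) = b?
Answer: 1/50 ≈ 0.020000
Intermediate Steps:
W(b, H) = 7/3 - b/3
U(M) = 1/(M*(3 + M)) (U(M) = 1/((3 + M)*M) = 1/(M*(3 + M)))
N(h) = 137/3 + h/3 (N(h) = 48 - (7/3 - h/3) = 48 + (-7/3 + h/3) = 137/3 + h/3)
1/N(A(U(-1), -15)) = 1/(137/3 + (⅓)*13) = 1/(137/3 + 13/3) = 1/50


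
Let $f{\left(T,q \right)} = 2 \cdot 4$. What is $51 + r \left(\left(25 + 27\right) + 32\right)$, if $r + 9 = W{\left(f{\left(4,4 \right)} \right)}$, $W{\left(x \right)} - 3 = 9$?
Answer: $303$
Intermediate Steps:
$f{\left(T,q \right)} = 8$
$W{\left(x \right)} = 12$ ($W{\left(x \right)} = 3 + 9 = 12$)
$r = 3$ ($r = -9 + 12 = 3$)
$51 + r \left(\left(25 + 27\right) + 32\right) = 51 + 3 \left(\left(25 + 27\right) + 32\right) = 51 + 3 \left(52 + 32\right) = 51 + 3 \cdot 84 = 51 + 252 = 303$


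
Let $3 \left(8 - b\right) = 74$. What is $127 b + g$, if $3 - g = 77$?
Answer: $- \frac{6572}{3} \approx -2190.7$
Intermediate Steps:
$b = - \frac{50}{3}$ ($b = 8 - \frac{74}{3} = - \frac{50}{3} \approx -16.667$)
$g = -74$ ($g = 3 - 77 = -74$)
$127 b + g = 127 \left(- \frac{50}{3}\right) - 74 = - \frac{6350}{3} - 74 = - \frac{6572}{3}$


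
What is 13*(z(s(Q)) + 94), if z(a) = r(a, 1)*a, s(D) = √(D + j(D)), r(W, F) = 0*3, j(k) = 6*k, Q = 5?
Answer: 1222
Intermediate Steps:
r(W, F) = 0
s(D) = √7*√D (s(D) = √(D + 6*D) = √(7*D) = √7*√D)
z(a) = 0 (z(a) = 0*a = 0)
13*(z(s(Q)) + 94) = 13*(0 + 94) = 13*94 = 1222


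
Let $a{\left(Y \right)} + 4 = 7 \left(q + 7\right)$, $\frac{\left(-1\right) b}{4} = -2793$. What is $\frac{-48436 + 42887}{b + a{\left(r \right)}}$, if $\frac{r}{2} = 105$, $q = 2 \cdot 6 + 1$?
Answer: $- \frac{5549}{11308} \approx -0.49071$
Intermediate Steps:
$q = 13$ ($q = 12 + 1 = 13$)
$b = 11172$ ($b = \left(-4\right) \left(-2793\right) = 11172$)
$r = 210$ ($r = 2 \cdot 105 = 210$)
$a{\left(Y \right)} = 136$ ($a{\left(Y \right)} = -4 + 7 \left(13 + 7\right) = -4 + 7 \cdot 20 = -4 + 140 = 136$)
$\frac{-48436 + 42887}{b + a{\left(r \right)}} = \frac{-48436 + 42887}{11172 + 136} = - \frac{5549}{11308}$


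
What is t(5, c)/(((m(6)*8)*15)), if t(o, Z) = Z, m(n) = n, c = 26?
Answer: 13/360 ≈ 0.036111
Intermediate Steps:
t(5, c)/(((m(6)*8)*15)) = 26/(((6*8)*15)) = 26/((48*15)) = 26/720 = 26*(1/720) = 13/360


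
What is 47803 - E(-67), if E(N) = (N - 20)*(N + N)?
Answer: 36145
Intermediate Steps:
E(N) = 2*N*(-20 + N) (E(N) = (-20 + N)*(2*N) = 2*N*(-20 + N))
47803 - E(-67) = 47803 - 2*(-67)*(-20 - 67) = 47803 - 2*(-67)*(-87) = 47803 - 1*11658 = 47803 - 11658 = 36145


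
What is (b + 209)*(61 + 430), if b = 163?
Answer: 182652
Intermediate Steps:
(b + 209)*(61 + 430) = (163 + 209)*(61 + 430) = 372*491 = 182652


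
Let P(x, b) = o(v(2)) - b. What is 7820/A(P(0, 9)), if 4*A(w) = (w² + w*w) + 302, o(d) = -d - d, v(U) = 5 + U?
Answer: 23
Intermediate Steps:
o(d) = -2*d
P(x, b) = -14 - b (P(x, b) = -2*(5 + 2) - b = -2*7 - b = -14 - b)
A(w) = 151/2 + w²/2 (A(w) = ((w² + w*w) + 302)/4 = ((w² + w²) + 302)/4 = (2*w² + 302)/4 = (302 + 2*w²)/4 = 151/2 + w²/2)
7820/A(P(0, 9)) = 7820/(151/2 + (-14 - 1*9)²/2) = 7820/(151/2 + (-14 - 9)²/2) = 7820/(151/2 + (½)*(-23)²) = 7820/(151/2 + (½)*529) = 7820/(151/2 + 529/2) = 7820/340 = 7820*(1/340) = 23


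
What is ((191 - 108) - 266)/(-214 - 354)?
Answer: 183/568 ≈ 0.32218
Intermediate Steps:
((191 - 108) - 266)/(-214 - 354) = (83 - 266)/(-568) = -183*(-1/568) = 183/568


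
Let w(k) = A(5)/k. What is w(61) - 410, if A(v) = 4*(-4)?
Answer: -25026/61 ≈ -410.26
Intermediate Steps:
A(v) = -16
w(k) = -16/k
w(61) - 410 = -16/61 - 410 = -25026/61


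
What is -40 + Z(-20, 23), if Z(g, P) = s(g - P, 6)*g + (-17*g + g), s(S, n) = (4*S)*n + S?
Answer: 21780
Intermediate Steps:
s(S, n) = S + 4*S*n (s(S, n) = 4*S*n + S = S + 4*S*n)
Z(g, P) = -16*g + g*(-25*P + 25*g) (Z(g, P) = ((g - P)*(1 + 4*6))*g + (-17*g + g) = ((g - P)*(1 + 24))*g - 16*g = ((g - P)*25)*g - 16*g = (-25*P + 25*g)*g - 16*g = g*(-25*P + 25*g) - 16*g = -16*g + g*(-25*P + 25*g))
-40 + Z(-20, 23) = -40 - 20*(-16 - 25*23 + 25*(-20)) = -40 - 20*(-16 - 575 - 500) = -40 - 20*(-1091) = -40 + 21820 = 21780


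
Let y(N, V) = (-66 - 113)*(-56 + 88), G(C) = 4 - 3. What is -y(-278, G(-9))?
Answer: 5728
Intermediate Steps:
G(C) = 1
y(N, V) = -5728 (y(N, V) = -179*32 = -5728)
-y(-278, G(-9)) = -1*(-5728) = 5728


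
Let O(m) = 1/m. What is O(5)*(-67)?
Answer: -67/5 ≈ -13.400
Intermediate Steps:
O(5)*(-67) = -67/5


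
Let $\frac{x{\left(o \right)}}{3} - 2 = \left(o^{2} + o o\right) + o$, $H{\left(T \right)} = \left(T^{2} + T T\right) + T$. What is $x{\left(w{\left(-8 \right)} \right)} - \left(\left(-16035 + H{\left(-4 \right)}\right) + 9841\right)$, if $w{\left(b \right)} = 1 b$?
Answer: $6532$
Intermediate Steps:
$w{\left(b \right)} = b$
$H{\left(T \right)} = T + 2 T^{2}$ ($H{\left(T \right)} = \left(T^{2} + T^{2}\right) + T = 2 T^{2} + T = T + 2 T^{2}$)
$x{\left(o \right)} = 6 + 3 o + 6 o^{2}$ ($x{\left(o \right)} = 6 + 3 \left(\left(o^{2} + o o\right) + o\right) = 6 + 3 \left(\left(o^{2} + o^{2}\right) + o\right) = 6 + 3 \left(2 o^{2} + o\right) = 6 + 3 \left(o + 2 o^{2}\right) = 6 + \left(3 o + 6 o^{2}\right) = 6 + 3 o + 6 o^{2}$)
$x{\left(w{\left(-8 \right)} \right)} - \left(\left(-16035 + H{\left(-4 \right)}\right) + 9841\right) = \left(6 + 3 \left(-8\right) + 6 \left(-8\right)^{2}\right) - \left(\left(-16035 - 4 \left(1 + 2 \left(-4\right)\right)\right) + 9841\right) = \left(6 - 24 + 6 \cdot 64\right) - \left(\left(-16035 - 4 \left(1 - 8\right)\right) + 9841\right) = \left(6 - 24 + 384\right) - \left(\left(-16035 - -28\right) + 9841\right) = 366 - \left(\left(-16035 + 28\right) + 9841\right) = 366 - \left(-16007 + 9841\right) = 366 - -6166 = 366 + 6166 = 6532$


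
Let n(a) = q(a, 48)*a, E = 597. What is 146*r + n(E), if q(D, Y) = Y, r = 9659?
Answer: 1438870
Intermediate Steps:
n(a) = 48*a
146*r + n(E) = 146*9659 + 48*597 = 1410214 + 28656 = 1438870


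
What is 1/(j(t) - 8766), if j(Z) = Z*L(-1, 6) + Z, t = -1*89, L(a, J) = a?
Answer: -1/8766 ≈ -0.00011408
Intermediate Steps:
t = -89
j(Z) = 0 (j(Z) = Z*(-1) + Z = -Z + Z = 0)
1/(j(t) - 8766) = 1/(0 - 8766) = 1/(-8766) = -1/8766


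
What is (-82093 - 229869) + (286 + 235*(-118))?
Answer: -339406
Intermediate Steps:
(-82093 - 229869) + (286 + 235*(-118)) = -311962 + (286 - 27730) = -311962 - 27444 = -339406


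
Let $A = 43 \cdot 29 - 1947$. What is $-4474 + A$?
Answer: $-5174$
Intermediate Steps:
$A = -700$ ($A = 1247 - 1947 = -700$)
$-4474 + A = -4474 - 700 = -5174$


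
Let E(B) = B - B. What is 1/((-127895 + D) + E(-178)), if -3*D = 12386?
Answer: -3/396071 ≈ -7.5744e-6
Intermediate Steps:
E(B) = 0
D = -12386/3 (D = -⅓*12386 = -12386/3 ≈ -4128.7)
1/((-127895 + D) + E(-178)) = 1/((-127895 - 12386/3) + 0) = 1/(-396071/3 + 0) = 1/(-396071/3) = -3/396071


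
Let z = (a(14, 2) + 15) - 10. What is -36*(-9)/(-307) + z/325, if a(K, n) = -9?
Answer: -106528/99775 ≈ -1.0677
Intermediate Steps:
z = -4 (z = (-9 + 15) - 10 = 6 - 10 = -4)
-36*(-9)/(-307) + z/325 = -36*(-9)/(-307) - 4/325 = 324*(-1/307) - 4*1/325 = -324/307 - 4/325 = -106528/99775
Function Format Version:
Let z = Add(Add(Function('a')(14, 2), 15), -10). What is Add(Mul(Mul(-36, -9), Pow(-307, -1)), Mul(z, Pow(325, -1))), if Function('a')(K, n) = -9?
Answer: Rational(-106528, 99775) ≈ -1.0677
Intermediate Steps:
z = -4 (z = Add(Add(-9, 15), -10) = Add(6, -10) = -4)
Add(Mul(Mul(-36, -9), Pow(-307, -1)), Mul(z, Pow(325, -1))) = Add(Mul(Mul(-36, -9), Pow(-307, -1)), Mul(-4, Pow(325, -1))) = Add(Mul(324, Rational(-1, 307)), Mul(-4, Rational(1, 325))) = Add(Rational(-324, 307), Rational(-4, 325)) = Rational(-106528, 99775)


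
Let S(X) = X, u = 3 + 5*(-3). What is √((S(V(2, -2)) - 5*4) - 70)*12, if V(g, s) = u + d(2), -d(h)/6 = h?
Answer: 12*I*√114 ≈ 128.13*I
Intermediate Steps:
d(h) = -6*h
u = -12 (u = 3 - 15 = -12)
V(g, s) = -24 (V(g, s) = -12 - 6*2 = -12 - 12 = -24)
√((S(V(2, -2)) - 5*4) - 70)*12 = √((-24 - 5*4) - 70)*12 = √((-24 - 20) - 70)*12 = √(-44 - 70)*12 = √(-114)*12 = (I*√114)*12 = 12*I*√114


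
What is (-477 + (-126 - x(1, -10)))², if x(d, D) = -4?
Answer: 358801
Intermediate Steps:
(-477 + (-126 - x(1, -10)))² = (-477 + (-126 - 1*(-4)))² = (-477 + (-126 + 4))² = (-477 - 122)² = (-599)² = 358801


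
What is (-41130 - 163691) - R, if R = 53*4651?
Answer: -451324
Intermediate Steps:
R = 246503
(-41130 - 163691) - R = (-41130 - 163691) - 1*246503 = -204821 - 246503 = -451324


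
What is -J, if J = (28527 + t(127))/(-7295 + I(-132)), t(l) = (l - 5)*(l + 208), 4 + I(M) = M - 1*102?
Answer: 69397/7533 ≈ 9.2124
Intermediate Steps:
I(M) = -106 + M (I(M) = -4 + (M - 1*102) = -4 + (M - 102) = -4 + (-102 + M) = -106 + M)
t(l) = (-5 + l)*(208 + l)
J = -69397/7533 (J = (28527 + (-1040 + 127**2 + 203*127))/(-7295 + (-106 - 132)) = (28527 + (-1040 + 16129 + 25781))/(-7295 - 238) = (28527 + 40870)/(-7533) = 69397*(-1/7533) = -69397/7533 ≈ -9.2124)
-J = -1*(-69397/7533) = 69397/7533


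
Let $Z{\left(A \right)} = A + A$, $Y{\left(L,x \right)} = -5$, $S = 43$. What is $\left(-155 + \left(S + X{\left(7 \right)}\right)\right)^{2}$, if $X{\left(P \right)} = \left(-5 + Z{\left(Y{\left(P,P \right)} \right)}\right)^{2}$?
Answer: $12769$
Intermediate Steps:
$Z{\left(A \right)} = 2 A$
$X{\left(P \right)} = 225$ ($X{\left(P \right)} = \left(-5 + 2 \left(-5\right)\right)^{2} = \left(-5 - 10\right)^{2} = \left(-15\right)^{2} = 225$)
$\left(-155 + \left(S + X{\left(7 \right)}\right)\right)^{2} = \left(-155 + \left(43 + 225\right)\right)^{2} = \left(-155 + 268\right)^{2} = 113^{2} = 12769$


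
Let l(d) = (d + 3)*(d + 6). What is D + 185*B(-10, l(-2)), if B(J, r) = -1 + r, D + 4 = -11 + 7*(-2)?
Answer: 526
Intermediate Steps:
l(d) = (3 + d)*(6 + d)
D = -29 (D = -4 + (-11 + 7*(-2)) = -4 + (-11 - 14) = -4 - 25 = -29)
D + 185*B(-10, l(-2)) = -29 + 185*(-1 + (18 + (-2)² + 9*(-2))) = -29 + 185*(-1 + (18 + 4 - 18)) = -29 + 185*(-1 + 4) = -29 + 185*3 = -29 + 555 = 526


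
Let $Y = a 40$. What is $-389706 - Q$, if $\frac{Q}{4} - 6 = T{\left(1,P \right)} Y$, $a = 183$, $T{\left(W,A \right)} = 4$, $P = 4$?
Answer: $-506850$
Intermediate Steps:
$Y = 7320$ ($Y = 183 \cdot 40 = 7320$)
$Q = 117144$ ($Q = 24 + 4 \cdot 4 \cdot 7320 = 24 + 4 \cdot 29280 = 24 + 117120 = 117144$)
$-389706 - Q = -389706 - 117144 = -506850$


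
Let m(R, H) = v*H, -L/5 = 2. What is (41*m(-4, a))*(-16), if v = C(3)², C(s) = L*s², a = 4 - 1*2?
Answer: -10627200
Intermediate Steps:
L = -10 (L = -5*2 = -10)
a = 2 (a = 4 - 2 = 2)
C(s) = -10*s²
v = 8100 (v = (-10*3²)² = (-10*9)² = (-90)² = 8100)
m(R, H) = 8100*H
(41*m(-4, a))*(-16) = (41*(8100*2))*(-16) = (41*16200)*(-16) = 664200*(-16) = -10627200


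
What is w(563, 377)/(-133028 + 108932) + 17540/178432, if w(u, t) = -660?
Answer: 1407315/11196608 ≈ 0.12569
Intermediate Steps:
w(563, 377)/(-133028 + 108932) + 17540/178432 = -660/(-133028 + 108932) + 17540/178432 = -660/(-24096) + 17540*(1/178432) = -660*(-1/24096) + 4385/44608 = 55/2008 + 4385/44608 = 1407315/11196608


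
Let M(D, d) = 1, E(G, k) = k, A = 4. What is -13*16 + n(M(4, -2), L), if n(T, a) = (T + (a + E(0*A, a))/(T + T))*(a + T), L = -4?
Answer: -199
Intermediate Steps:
n(T, a) = (T + a)*(T + a/T) (n(T, a) = (T + (a + a)/(T + T))*(a + T) = (T + (2*a)/((2*T)))*(T + a) = (T + (2*a)*(1/(2*T)))*(T + a) = (T + a/T)*(T + a) = (T + a)*(T + a/T))
-13*16 + n(M(4, -2), L) = -13*16 + (-4 + 1² + 1*(-4) + (-4)²/1) = -208 + (-4 + 1 - 4 + 1*16) = -208 + (-4 + 1 - 4 + 16) = -208 + 9 = -199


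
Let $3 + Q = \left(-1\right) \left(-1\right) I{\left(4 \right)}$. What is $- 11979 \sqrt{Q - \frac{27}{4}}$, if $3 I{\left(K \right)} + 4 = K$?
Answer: $- \frac{11979 i \sqrt{39}}{2} \approx - 37404.0 i$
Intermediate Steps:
$I{\left(K \right)} = - \frac{4}{3} + \frac{K}{3}$
$Q = -3$ ($Q = -3 + \left(-1\right) \left(-1\right) \left(- \frac{4}{3} + \frac{1}{3} \cdot 4\right) = -3 + 1 \left(- \frac{4}{3} + \frac{4}{3}\right) = -3 + 1 \cdot 0 = -3 + 0 = -3$)
$- 11979 \sqrt{Q - \frac{27}{4}} = - 11979 \sqrt{-3 - \frac{27}{4}} = - 11979 \sqrt{- \frac{39}{4}} = - 11979 \frac{i \sqrt{39}}{2} = - \frac{11979 i \sqrt{39}}{2}$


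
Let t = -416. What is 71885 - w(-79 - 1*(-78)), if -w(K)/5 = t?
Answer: 69805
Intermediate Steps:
w(K) = 2080 (w(K) = -5*(-416) = 2080)
71885 - w(-79 - 1*(-78)) = 71885 - 1*2080 = 71885 - 2080 = 69805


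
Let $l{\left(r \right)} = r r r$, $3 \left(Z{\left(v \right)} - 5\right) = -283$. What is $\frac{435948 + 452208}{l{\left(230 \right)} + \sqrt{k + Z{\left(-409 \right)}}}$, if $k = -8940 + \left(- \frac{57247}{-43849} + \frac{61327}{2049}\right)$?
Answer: $\frac{97089980531861725200}{1330052145347173748257} - \frac{444078 i \sqrt{72636348242522244570}}{6650260726735868741285} \approx 0.072997 - 5.6911 \cdot 10^{-7} i$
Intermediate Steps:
$Z{\left(v \right)} = - \frac{268}{3}$ ($Z{\left(v \right)} = 5 + \frac{1}{3} \left(-283\right) = 5 - \frac{283}{3} = - \frac{268}{3}$)
$l{\left(r \right)} = r^{3}$ ($l{\left(r \right)} = r^{2} r = r^{3}$)
$k = - \frac{800422186214}{89846601}$ ($k = -8940 + \left(\left(-57247\right) \left(- \frac{1}{43849}\right) + 61327 \cdot \frac{1}{2049}\right) = -8940 + \left(\frac{57247}{43849} + \frac{61327}{2049}\right) = -8940 + \frac{2806426726}{89846601} = - \frac{800422186214}{89846601} \approx -8908.8$)
$\frac{435948 + 452208}{l{\left(230 \right)} + \sqrt{k + Z{\left(-409 \right)}}} = \frac{435948 + 452208}{230^{3} + \sqrt{- \frac{800422186214}{89846601} - \frac{268}{3}}} = \frac{888156}{12167000 + \sqrt{- \frac{808448482570}{89846601}}} = \frac{888156}{12167000 + \frac{i \sqrt{72636348242522244570}}{89846601}}$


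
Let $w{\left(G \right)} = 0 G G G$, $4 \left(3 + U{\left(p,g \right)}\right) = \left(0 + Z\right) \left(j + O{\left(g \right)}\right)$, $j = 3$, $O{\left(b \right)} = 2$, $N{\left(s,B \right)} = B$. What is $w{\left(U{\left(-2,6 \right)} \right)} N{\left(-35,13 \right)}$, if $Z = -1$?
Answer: $0$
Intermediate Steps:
$U{\left(p,g \right)} = - \frac{17}{4}$ ($U{\left(p,g \right)} = -3 + \frac{\left(0 - 1\right) \left(3 + 2\right)}{4} = -3 + \frac{\left(-1\right) 5}{4} = -3 + \frac{1}{4} \left(-5\right) = -3 - \frac{5}{4} = - \frac{17}{4}$)
$w{\left(G \right)} = 0$ ($w{\left(G \right)} = 0 G G = 0 G = 0$)
$w{\left(U{\left(-2,6 \right)} \right)} N{\left(-35,13 \right)} = 0 \cdot 13 = 0$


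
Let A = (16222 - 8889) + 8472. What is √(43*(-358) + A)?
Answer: √411 ≈ 20.273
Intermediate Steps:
A = 15805 (A = 7333 + 8472 = 15805)
√(43*(-358) + A) = √(43*(-358) + 15805) = √(-15394 + 15805) = √411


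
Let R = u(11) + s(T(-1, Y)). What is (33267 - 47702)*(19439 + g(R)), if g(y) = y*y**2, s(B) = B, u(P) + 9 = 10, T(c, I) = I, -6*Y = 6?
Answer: -280601965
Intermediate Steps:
Y = -1 (Y = -1/6*6 = -1)
u(P) = 1 (u(P) = -9 + 10 = 1)
R = 0 (R = 1 - 1 = 0)
g(y) = y**3
(33267 - 47702)*(19439 + g(R)) = (33267 - 47702)*(19439 + 0**3) = -14435*(19439 + 0) = -14435*19439 = -280601965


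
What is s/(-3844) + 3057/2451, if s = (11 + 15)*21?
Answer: 1735477/1570274 ≈ 1.1052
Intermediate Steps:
s = 546 (s = 26*21 = 546)
s/(-3844) + 3057/2451 = 546/(-3844) + 3057/2451 = 546*(-1/3844) + 3057*(1/2451) = -273/1922 + 1019/817 = 1735477/1570274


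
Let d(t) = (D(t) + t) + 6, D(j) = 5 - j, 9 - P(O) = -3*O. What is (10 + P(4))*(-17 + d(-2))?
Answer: -186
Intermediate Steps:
P(O) = 9 + 3*O (P(O) = 9 - (-3)*O = 9 + 3*O)
d(t) = 11 (d(t) = ((5 - t) + t) + 6 = 5 + 6 = 11)
(10 + P(4))*(-17 + d(-2)) = (10 + (9 + 3*4))*(-17 + 11) = (10 + (9 + 12))*(-6) = (10 + 21)*(-6) = 31*(-6) = -186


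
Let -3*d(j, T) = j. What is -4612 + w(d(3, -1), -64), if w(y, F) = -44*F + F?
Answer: -1860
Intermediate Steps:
d(j, T) = -j/3
w(y, F) = -43*F
-4612 + w(d(3, -1), -64) = -4612 - 43*(-64) = -4612 + 2752 = -1860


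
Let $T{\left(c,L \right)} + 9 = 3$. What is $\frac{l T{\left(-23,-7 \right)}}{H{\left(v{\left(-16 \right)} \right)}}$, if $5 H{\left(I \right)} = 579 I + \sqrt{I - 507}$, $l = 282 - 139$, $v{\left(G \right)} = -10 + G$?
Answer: $\frac{4967820}{17432573} + \frac{330 i \sqrt{533}}{17432573} \approx 0.28497 + 0.00043703 i$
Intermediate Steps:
$T{\left(c,L \right)} = -6$ ($T{\left(c,L \right)} = -9 + 3 = -6$)
$l = 143$
$H{\left(I \right)} = \frac{\sqrt{-507 + I}}{5} + \frac{579 I}{5}$ ($H{\left(I \right)} = \frac{579 I + \sqrt{I - 507}}{5} = \frac{579 I + \sqrt{-507 + I}}{5} = \frac{\sqrt{-507 + I} + 579 I}{5} = \frac{\sqrt{-507 + I}}{5} + \frac{579 I}{5}$)
$\frac{l T{\left(-23,-7 \right)}}{H{\left(v{\left(-16 \right)} \right)}} = \frac{143 \left(-6\right)}{\frac{\sqrt{-507 - 26}}{5} + \frac{579 \left(-10 - 16\right)}{5}} = - \frac{858}{\frac{\sqrt{-507 - 26}}{5} + \frac{579}{5} \left(-26\right)} = - \frac{858}{\frac{\sqrt{-533}}{5} - \frac{15054}{5}} = - \frac{858}{\frac{i \sqrt{533}}{5} - \frac{15054}{5}} = - \frac{858}{- \frac{15054}{5} + \frac{i \sqrt{533}}{5}}$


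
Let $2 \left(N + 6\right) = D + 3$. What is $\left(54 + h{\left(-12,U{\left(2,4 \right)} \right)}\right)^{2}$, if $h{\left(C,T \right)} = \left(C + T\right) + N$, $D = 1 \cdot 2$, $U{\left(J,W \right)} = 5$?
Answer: $\frac{7569}{4} \approx 1892.3$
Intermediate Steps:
$D = 2$
$N = - \frac{7}{2}$ ($N = -6 + \frac{2 + 3}{2} = -6 + \frac{1}{2} \cdot 5 = -6 + \frac{5}{2} = - \frac{7}{2} \approx -3.5$)
$h{\left(C,T \right)} = - \frac{7}{2} + C + T$ ($h{\left(C,T \right)} = \left(C + T\right) - \frac{7}{2} = - \frac{7}{2} + C + T$)
$\left(54 + h{\left(-12,U{\left(2,4 \right)} \right)}\right)^{2} = \left(54 - \frac{21}{2}\right)^{2} = \left(\frac{87}{2}\right)^{2} = \frac{7569}{4}$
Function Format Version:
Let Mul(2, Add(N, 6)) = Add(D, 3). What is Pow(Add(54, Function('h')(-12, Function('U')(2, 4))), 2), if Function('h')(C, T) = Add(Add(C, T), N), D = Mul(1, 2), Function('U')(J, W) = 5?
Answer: Rational(7569, 4) ≈ 1892.3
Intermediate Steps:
D = 2
N = Rational(-7, 2) (N = Add(-6, Mul(Rational(1, 2), Add(2, 3))) = Add(-6, Mul(Rational(1, 2), 5)) = Add(-6, Rational(5, 2)) = Rational(-7, 2) ≈ -3.5000)
Function('h')(C, T) = Add(Rational(-7, 2), C, T) (Function('h')(C, T) = Add(Add(C, T), Rational(-7, 2)) = Add(Rational(-7, 2), C, T))
Pow(Add(54, Function('h')(-12, Function('U')(2, 4))), 2) = Pow(Add(54, Add(Rational(-7, 2), -12, 5)), 2) = Pow(Add(54, Rational(-21, 2)), 2) = Pow(Rational(87, 2), 2) = Rational(7569, 4)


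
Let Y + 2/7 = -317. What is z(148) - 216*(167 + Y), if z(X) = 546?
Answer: 231054/7 ≈ 33008.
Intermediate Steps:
Y = -2221/7 (Y = -2/7 - 317 = -2221/7 ≈ -317.29)
z(148) - 216*(167 + Y) = 546 - 216*(167 - 2221/7) = 546 - 216*(-1052)/7 = 546 - 1*(-227232/7) = 546 + 227232/7 = 231054/7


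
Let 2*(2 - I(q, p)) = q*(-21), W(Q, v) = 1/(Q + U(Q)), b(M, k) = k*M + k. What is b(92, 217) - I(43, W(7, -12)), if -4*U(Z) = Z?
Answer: 39455/2 ≈ 19728.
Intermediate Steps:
U(Z) = -Z/4
b(M, k) = k + M*k (b(M, k) = M*k + k = k + M*k)
W(Q, v) = 4/(3*Q) (W(Q, v) = 1/(Q - Q/4) = 1/(3*Q/4) = 4/(3*Q))
I(q, p) = 2 + 21*q/2 (I(q, p) = 2 - q*(-21)/2 = 2 - (-21)*q/2 = 2 + 21*q/2)
b(92, 217) - I(43, W(7, -12)) = 217*(1 + 92) - (2 + (21/2)*43) = 217*93 - (2 + 903/2) = 20181 - 1*907/2 = 20181 - 907/2 = 39455/2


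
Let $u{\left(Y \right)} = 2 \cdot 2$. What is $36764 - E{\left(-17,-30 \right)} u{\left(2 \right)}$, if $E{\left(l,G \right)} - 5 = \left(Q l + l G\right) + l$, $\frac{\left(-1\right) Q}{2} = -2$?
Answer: $35044$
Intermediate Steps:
$Q = 4$ ($Q = \left(-2\right) \left(-2\right) = 4$)
$u{\left(Y \right)} = 4$
$E{\left(l,G \right)} = 5 + 5 l + G l$ ($E{\left(l,G \right)} = 5 + \left(\left(4 l + l G\right) + l\right) = 5 + \left(\left(4 l + G l\right) + l\right) = 5 + \left(5 l + G l\right) = 5 + 5 l + G l$)
$36764 - E{\left(-17,-30 \right)} u{\left(2 \right)} = 36764 - \left(5 + 5 \left(-17\right) - -510\right) 4 = 36764 - \left(5 - 85 + 510\right) 4 = 36764 - 430 \cdot 4 = 36764 - 1720 = 35044$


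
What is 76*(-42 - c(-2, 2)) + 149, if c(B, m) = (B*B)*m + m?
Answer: -3803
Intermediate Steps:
c(B, m) = m + m*B**2 (c(B, m) = B**2*m + m = m*B**2 + m = m + m*B**2)
76*(-42 - c(-2, 2)) + 149 = 76*(-42 - 2*(1 + (-2)**2)) + 149 = 76*(-42 - 2*(1 + 4)) + 149 = 76*(-42 - 2*5) + 149 = 76*(-42 - 1*10) + 149 = 76*(-42 - 10) + 149 = 76*(-52) + 149 = -3952 + 149 = -3803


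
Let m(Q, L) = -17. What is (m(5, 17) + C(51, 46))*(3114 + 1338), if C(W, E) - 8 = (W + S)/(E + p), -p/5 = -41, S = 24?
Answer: -9723168/251 ≈ -38738.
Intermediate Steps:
p = 205 (p = -5*(-41) = 205)
C(W, E) = 8 + (24 + W)/(205 + E) (C(W, E) = 8 + (W + 24)/(E + 205) = 8 + (24 + W)/(205 + E))
(m(5, 17) + C(51, 46))*(3114 + 1338) = (-17 + (1664 + 51 + 8*46)/(205 + 46))*(3114 + 1338) = (-17 + (1664 + 51 + 368)/251)*4452 = (-17 + (1/251)*2083)*4452 = (-17 + 2083/251)*4452 = -2184/251*4452 = -9723168/251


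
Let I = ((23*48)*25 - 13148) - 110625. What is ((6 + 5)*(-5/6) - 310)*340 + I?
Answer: -614069/3 ≈ -2.0469e+5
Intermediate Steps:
I = -96173 (I = (1104*25 - 13148) - 110625 = (27600 - 13148) - 110625 = 14452 - 110625 = -96173)
((6 + 5)*(-5/6) - 310)*340 + I = ((6 + 5)*(-5/6) - 310)*340 - 96173 = (11*(-5*⅙) - 310)*340 - 96173 = (11*(-⅚) - 310)*340 - 96173 = (-55/6 - 310)*340 - 96173 = -1915/6*340 - 96173 = -325550/3 - 96173 = -614069/3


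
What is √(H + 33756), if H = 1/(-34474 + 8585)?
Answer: √22624632249787/25889 ≈ 183.73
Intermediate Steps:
H = -1/25889 (H = 1/(-25889) = -1/25889 ≈ -3.8626e-5)
√(H + 33756) = √(-1/25889 + 33756) = √(873909083/25889) = √22624632249787/25889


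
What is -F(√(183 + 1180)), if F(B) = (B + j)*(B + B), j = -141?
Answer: -2726 + 282*√1363 ≈ 7685.1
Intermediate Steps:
F(B) = 2*B*(-141 + B) (F(B) = (B - 141)*(B + B) = (-141 + B)*(2*B) = 2*B*(-141 + B))
-F(√(183 + 1180)) = -2*√(183 + 1180)*(-141 + √(183 + 1180)) = -2*√1363*(-141 + √1363)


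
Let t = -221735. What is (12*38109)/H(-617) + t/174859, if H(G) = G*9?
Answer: -9021746003/107888003 ≈ -83.621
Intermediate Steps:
H(G) = 9*G
(12*38109)/H(-617) + t/174859 = (12*38109)/((9*(-617))) - 221735/174859 = 457308/(-5553) - 221735*1/174859 = 457308*(-1/5553) - 221735/174859 = -50812/617 - 221735/174859 = -9021746003/107888003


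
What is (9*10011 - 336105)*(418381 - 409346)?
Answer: -2222664210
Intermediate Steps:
(9*10011 - 336105)*(418381 - 409346) = (90099 - 336105)*9035 = -246006*9035 = -2222664210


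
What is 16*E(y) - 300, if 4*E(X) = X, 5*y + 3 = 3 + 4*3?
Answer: -1452/5 ≈ -290.40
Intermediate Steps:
y = 12/5 (y = -⅗ + (3 + 4*3)/5 = -⅗ + (3 + 12)/5 = -⅗ + (⅕)*15 = -⅗ + 3 = 12/5 ≈ 2.4000)
E(X) = X/4
16*E(y) - 300 = 16*((¼)*(12/5)) - 300 = 16*(⅗) - 300 = 48/5 - 300 = -1452/5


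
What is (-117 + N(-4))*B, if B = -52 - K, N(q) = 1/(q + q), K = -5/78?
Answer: 3795787/624 ≈ 6083.0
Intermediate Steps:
K = -5/78 (K = -5*1/78 = -5/78 ≈ -0.064103)
N(q) = 1/(2*q)
B = -4051/78 (B = -52 - 1*(-5/78) = -52 + 5/78 = -4051/78 ≈ -51.936)
(-117 + N(-4))*B = (-117 + (½)/(-4))*(-4051/78) = (-117 + (½)*(-¼))*(-4051/78) = (-117 - ⅛)*(-4051/78) = -937/8*(-4051/78) = 3795787/624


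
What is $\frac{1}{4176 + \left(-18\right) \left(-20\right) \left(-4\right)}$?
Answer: $\frac{1}{2736} \approx 0.0003655$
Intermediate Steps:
$\frac{1}{4176 + \left(-18\right) \left(-20\right) \left(-4\right)} = \frac{1}{4176 + 360 \left(-4\right)} = \frac{1}{4176 - 1440} = \frac{1}{2736}$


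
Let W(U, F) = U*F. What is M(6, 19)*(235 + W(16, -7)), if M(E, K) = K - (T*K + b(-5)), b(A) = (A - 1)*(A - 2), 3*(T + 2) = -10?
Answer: 9635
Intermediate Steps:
T = -16/3 (T = -2 + (1/3)*(-10) = -2 - 10/3 = -16/3 ≈ -5.3333)
b(A) = (-1 + A)*(-2 + A)
W(U, F) = F*U
M(E, K) = -42 + 19*K/3 (M(E, K) = K - (-16*K/3 + (2 + (-5)**2 - 3*(-5))) = K - (-16*K/3 + (2 + 25 + 15)) = K - (-16*K/3 + 42) = K - (42 - 16*K/3) = K + (-42 + 16*K/3) = -42 + 19*K/3)
M(6, 19)*(235 + W(16, -7)) = (-42 + (19/3)*19)*(235 - 7*16) = (-42 + 361/3)*(235 - 112) = (235/3)*123 = 9635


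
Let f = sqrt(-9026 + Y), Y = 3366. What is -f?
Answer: -2*I*sqrt(1415) ≈ -75.233*I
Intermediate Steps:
f = 2*I*sqrt(1415) (f = sqrt(-9026 + 3366) = sqrt(-5660) = 2*I*sqrt(1415) ≈ 75.233*I)
-f = -2*I*sqrt(1415)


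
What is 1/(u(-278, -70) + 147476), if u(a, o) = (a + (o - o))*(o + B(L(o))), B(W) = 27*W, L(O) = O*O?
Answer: -1/36612464 ≈ -2.7313e-8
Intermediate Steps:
L(O) = O²
u(a, o) = a*(o + 27*o²) (u(a, o) = (a + (o - o))*(o + 27*o²) = (a + 0)*(o + 27*o²) = a*(o + 27*o²))
1/(u(-278, -70) + 147476) = 1/(-278*(-70)*(1 + 27*(-70)) + 147476) = 1/(-278*(-70)*(1 - 1890) + 147476) = 1/(-278*(-70)*(-1889) + 147476) = 1/(-36759940 + 147476) = 1/(-36612464) = -1/36612464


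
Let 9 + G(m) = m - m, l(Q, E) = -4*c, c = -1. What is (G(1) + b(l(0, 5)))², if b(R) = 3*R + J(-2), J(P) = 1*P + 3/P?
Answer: ¼ ≈ 0.25000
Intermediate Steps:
l(Q, E) = 4 (l(Q, E) = -4*(-1) = 4)
J(P) = P + 3/P
G(m) = -9 (G(m) = -9 + (m - m) = -9 + 0 = -9)
b(R) = -7/2 + 3*R (b(R) = 3*R + (-2 + 3/(-2)) = 3*R + (-2 + 3*(-½)) = 3*R + (-2 - 3/2) = 3*R - 7/2 = -7/2 + 3*R)
(G(1) + b(l(0, 5)))² = (-9 + (-7/2 + 3*4))² = (-9 + (-7/2 + 12))² = (-9 + 17/2)² = (-½)² = ¼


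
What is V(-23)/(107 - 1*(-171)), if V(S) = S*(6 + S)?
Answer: 391/278 ≈ 1.4065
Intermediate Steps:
V(-23)/(107 - 1*(-171)) = (-23*(6 - 23))/(107 - 1*(-171)) = (-23*(-17))/(107 + 171) = 391/278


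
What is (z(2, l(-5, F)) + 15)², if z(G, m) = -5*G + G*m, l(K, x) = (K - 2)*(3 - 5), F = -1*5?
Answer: 1089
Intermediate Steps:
F = -5
l(K, x) = 4 - 2*K (l(K, x) = (-2 + K)*(-2) = 4 - 2*K)
(z(2, l(-5, F)) + 15)² = (2*(-5 + (4 - 2*(-5))) + 15)² = (2*(-5 + (4 + 10)) + 15)² = (2*(-5 + 14) + 15)² = (2*9 + 15)² = (18 + 15)² = 33² = 1089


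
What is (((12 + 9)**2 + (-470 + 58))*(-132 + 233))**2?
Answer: 8579041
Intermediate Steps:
(((12 + 9)**2 + (-470 + 58))*(-132 + 233))**2 = ((21**2 - 412)*101)**2 = ((441 - 412)*101)**2 = (29*101)**2 = 2929**2 = 8579041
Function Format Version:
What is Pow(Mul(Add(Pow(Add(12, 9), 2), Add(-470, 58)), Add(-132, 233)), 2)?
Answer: 8579041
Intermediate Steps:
Pow(Mul(Add(Pow(Add(12, 9), 2), Add(-470, 58)), Add(-132, 233)), 2) = Pow(Mul(Add(Pow(21, 2), -412), 101), 2) = Pow(Mul(Add(441, -412), 101), 2) = Pow(Mul(29, 101), 2) = Pow(2929, 2) = 8579041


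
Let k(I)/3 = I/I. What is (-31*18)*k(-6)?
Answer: -1674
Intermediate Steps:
k(I) = 3 (k(I) = 3*(I/I) = 3*1 = 3)
(-31*18)*k(-6) = -31*18*3 = -558*3 = -1674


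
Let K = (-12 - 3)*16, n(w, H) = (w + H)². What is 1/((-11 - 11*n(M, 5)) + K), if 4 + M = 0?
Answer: -1/262 ≈ -0.0038168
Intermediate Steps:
M = -4 (M = -4 + 0 = -4)
n(w, H) = (H + w)²
K = -240 (K = -15*16 = -240)
1/((-11 - 11*n(M, 5)) + K) = 1/((-11 - 11*(5 - 4)²) - 240) = 1/((-11 - 11*1²) - 240) = 1/((-11 - 11*1) - 240) = 1/((-11 - 11) - 240) = 1/(-22 - 240) = 1/(-262) = -1/262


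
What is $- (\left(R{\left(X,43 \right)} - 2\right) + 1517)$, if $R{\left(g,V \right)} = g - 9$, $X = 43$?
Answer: $-1549$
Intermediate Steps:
$R{\left(g,V \right)} = -9 + g$
$- (\left(R{\left(X,43 \right)} - 2\right) + 1517) = - (\left(\left(-9 + 43\right) - 2\right) + 1517) = - (\left(34 - 2\right) + 1517) = - (32 + 1517) = \left(-1\right) 1549 = -1549$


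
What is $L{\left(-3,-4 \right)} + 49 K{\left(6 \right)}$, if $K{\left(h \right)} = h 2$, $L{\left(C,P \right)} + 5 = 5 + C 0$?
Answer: $588$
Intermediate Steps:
$L{\left(C,P \right)} = 0$ ($L{\left(C,P \right)} = -5 + \left(5 + C 0\right) = -5 + \left(5 + 0\right) = -5 + 5 = 0$)
$K{\left(h \right)} = 2 h$
$L{\left(-3,-4 \right)} + 49 K{\left(6 \right)} = 0 + 49 \cdot 2 \cdot 6 = 0 + 49 \cdot 12 = 0 + 588 = 588$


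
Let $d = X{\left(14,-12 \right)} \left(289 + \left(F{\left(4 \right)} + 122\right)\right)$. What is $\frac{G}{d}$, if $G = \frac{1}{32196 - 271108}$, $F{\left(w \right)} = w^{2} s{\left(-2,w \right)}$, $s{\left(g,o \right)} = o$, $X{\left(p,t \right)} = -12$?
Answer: $\frac{1}{1361798400} \approx 7.3432 \cdot 10^{-10}$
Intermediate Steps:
$F{\left(w \right)} = w^{3}$ ($F{\left(w \right)} = w^{2} w = w^{3}$)
$G = - \frac{1}{238912}$ ($G = \frac{1}{-238912} = - \frac{1}{238912} \approx -4.1856 \cdot 10^{-6}$)
$d = -5700$ ($d = - 12 \left(289 + \left(4^{3} + 122\right)\right) = - 12 \left(289 + \left(64 + 122\right)\right) = - 12 \left(289 + 186\right) = \left(-12\right) 475 = -5700$)
$\frac{G}{d} = - \frac{1}{238912 \left(-5700\right)} = \left(- \frac{1}{238912}\right) \left(- \frac{1}{5700}\right) = \frac{1}{1361798400}$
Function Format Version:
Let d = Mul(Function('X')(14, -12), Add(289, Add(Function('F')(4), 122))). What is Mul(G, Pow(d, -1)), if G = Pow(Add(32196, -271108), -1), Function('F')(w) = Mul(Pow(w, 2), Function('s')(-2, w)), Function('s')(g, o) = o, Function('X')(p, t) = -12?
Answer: Rational(1, 1361798400) ≈ 7.3432e-10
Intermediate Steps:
Function('F')(w) = Pow(w, 3) (Function('F')(w) = Mul(Pow(w, 2), w) = Pow(w, 3))
G = Rational(-1, 238912) (G = Pow(-238912, -1) = Rational(-1, 238912) ≈ -4.1856e-6)
d = -5700 (d = Mul(-12, Add(289, Add(Pow(4, 3), 122))) = Mul(-12, Add(289, Add(64, 122))) = Mul(-12, Add(289, 186)) = Mul(-12, 475) = -5700)
Mul(G, Pow(d, -1)) = Mul(Rational(-1, 238912), Pow(-5700, -1)) = Mul(Rational(-1, 238912), Rational(-1, 5700)) = Rational(1, 1361798400)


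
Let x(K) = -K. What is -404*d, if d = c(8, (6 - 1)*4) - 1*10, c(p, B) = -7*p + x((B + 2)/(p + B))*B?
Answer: 231088/7 ≈ 33013.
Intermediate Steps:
c(p, B) = -7*p - B*(2 + B)/(B + p) (c(p, B) = -7*p + (-(B + 2)/(p + B))*B = -7*p + (-(2 + B)/(B + p))*B = -7*p - B*(2 + B)/(B + p))
d = -572/7 (d = (-(6 - 1)*4*(2 + (6 - 1)*4) - 7*8*((6 - 1)*4 + 8))/((6 - 1)*4 + 8) - 1*10 = (-5*4*(2 + 5*4) - 7*8*(5*4 + 8))/(5*4 + 8) - 10 = (-1*20*(2 + 20) - 7*8*(20 + 8))/(20 + 8) - 10 = (-1*20*22 - 7*8*28)/28 - 10 = (-440 - 1568)/28 - 10 = (1/28)*(-2008) - 10 = -502/7 - 10 = -572/7 ≈ -81.714)
-404*d = -404*(-572/7) = 231088/7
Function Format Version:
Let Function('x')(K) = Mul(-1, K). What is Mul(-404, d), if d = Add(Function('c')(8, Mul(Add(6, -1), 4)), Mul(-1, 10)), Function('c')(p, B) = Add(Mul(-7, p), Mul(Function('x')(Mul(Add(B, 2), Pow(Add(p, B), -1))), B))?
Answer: Rational(231088, 7) ≈ 33013.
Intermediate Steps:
Function('c')(p, B) = Add(Mul(-7, p), Mul(-1, B, Pow(Add(B, p), -1), Add(2, B))) (Function('c')(p, B) = Add(Mul(-7, p), Mul(Mul(-1, Mul(Add(B, 2), Pow(Add(p, B), -1))), B)) = Add(Mul(-7, p), Mul(Mul(-1, Mul(Add(2, B), Pow(Add(B, p), -1))), B)) = Add(Mul(-7, p), Mul(Mul(-1, Mul(Pow(Add(B, p), -1), Add(2, B))), B)) = Add(Mul(-7, p), Mul(Mul(-1, Pow(Add(B, p), -1), Add(2, B)), B)) = Add(Mul(-7, p), Mul(-1, B, Pow(Add(B, p), -1), Add(2, B))))
d = Rational(-572, 7) (d = Add(Mul(Pow(Add(Mul(Add(6, -1), 4), 8), -1), Add(Mul(-1, Mul(Add(6, -1), 4), Add(2, Mul(Add(6, -1), 4))), Mul(-7, 8, Add(Mul(Add(6, -1), 4), 8)))), Mul(-1, 10)) = Add(Mul(Pow(Add(Mul(5, 4), 8), -1), Add(Mul(-1, Mul(5, 4), Add(2, Mul(5, 4))), Mul(-7, 8, Add(Mul(5, 4), 8)))), -10) = Add(Mul(Pow(Add(20, 8), -1), Add(Mul(-1, 20, Add(2, 20)), Mul(-7, 8, Add(20, 8)))), -10) = Add(Mul(Pow(28, -1), Add(Mul(-1, 20, 22), Mul(-7, 8, 28))), -10) = Add(Mul(Rational(1, 28), Add(-440, -1568)), -10) = Add(Mul(Rational(1, 28), -2008), -10) = Add(Rational(-502, 7), -10) = Rational(-572, 7) ≈ -81.714)
Mul(-404, d) = Mul(-404, Rational(-572, 7)) = Rational(231088, 7)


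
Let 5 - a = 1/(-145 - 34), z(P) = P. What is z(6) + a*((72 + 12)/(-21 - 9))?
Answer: -7174/895 ≈ -8.0156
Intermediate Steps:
a = 896/179 (a = 5 - 1/(-145 - 34) = 5 - 1/(-179) = 5 - 1*(-1/179) = 5 + 1/179 = 896/179 ≈ 5.0056)
z(6) + a*((72 + 12)/(-21 - 9)) = 6 + 896*((72 + 12)/(-21 - 9))/179 = 6 + 896*(84/(-30))/179 = 6 + 896*(84*(-1/30))/179 = 6 + (896/179)*(-14/5) = 6 - 12544/895 = -7174/895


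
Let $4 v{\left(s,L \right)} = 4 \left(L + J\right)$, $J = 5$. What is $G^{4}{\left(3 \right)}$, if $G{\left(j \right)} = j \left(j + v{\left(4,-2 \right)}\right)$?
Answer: $104976$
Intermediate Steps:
$v{\left(s,L \right)} = 5 + L$ ($v{\left(s,L \right)} = \frac{4 \left(L + 5\right)}{4} = \frac{4 \left(5 + L\right)}{4} = \frac{20 + 4 L}{4} = 5 + L$)
$G{\left(j \right)} = j \left(3 + j\right)$ ($G{\left(j \right)} = j \left(j + \left(5 - 2\right)\right) = j \left(j + 3\right) = j \left(3 + j\right)$)
$G^{4}{\left(3 \right)} = \left(3 \left(3 + 3\right)\right)^{4} = \left(3 \cdot 6\right)^{4} = 18^{4} = 104976$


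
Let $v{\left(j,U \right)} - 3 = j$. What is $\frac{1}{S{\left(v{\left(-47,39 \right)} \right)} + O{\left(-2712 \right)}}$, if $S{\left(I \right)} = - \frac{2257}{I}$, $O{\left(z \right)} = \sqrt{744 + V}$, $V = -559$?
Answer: $\frac{2684}{127997} - \frac{1936 \sqrt{185}}{4735889} \approx 0.015409$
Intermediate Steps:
$v{\left(j,U \right)} = 3 + j$
$O{\left(z \right)} = \sqrt{185}$ ($O{\left(z \right)} = \sqrt{744 - 559} = \sqrt{185}$)
$\frac{1}{S{\left(v{\left(-47,39 \right)} \right)} + O{\left(-2712 \right)}} = \frac{1}{- \frac{2257}{3 - 47} + \sqrt{185}} = \frac{1}{- \frac{2257}{-44} + \sqrt{185}} = \frac{1}{\left(-2257\right) \left(- \frac{1}{44}\right) + \sqrt{185}} = \frac{1}{\frac{2257}{44} + \sqrt{185}}$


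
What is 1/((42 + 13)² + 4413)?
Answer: 1/7438 ≈ 0.00013444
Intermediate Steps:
1/((42 + 13)² + 4413) = 1/(55² + 4413) = 1/(3025 + 4413) = 1/7438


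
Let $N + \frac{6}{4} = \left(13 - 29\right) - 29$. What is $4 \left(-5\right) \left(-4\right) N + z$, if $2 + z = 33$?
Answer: $-3689$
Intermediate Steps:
$z = 31$ ($z = -2 + 33 = 31$)
$N = - \frac{93}{2}$ ($N = - \frac{3}{2} + \left(\left(13 - 29\right) - 29\right) = - \frac{3}{2} - 45 = - \frac{93}{2} \approx -46.5$)
$4 \left(-5\right) \left(-4\right) N + z = 4 \left(-5\right) \left(-4\right) \left(- \frac{93}{2}\right) + 31 = \left(-20\right) \left(-4\right) \left(- \frac{93}{2}\right) + 31 = 80 \left(- \frac{93}{2}\right) + 31 = -3720 + 31 = -3689$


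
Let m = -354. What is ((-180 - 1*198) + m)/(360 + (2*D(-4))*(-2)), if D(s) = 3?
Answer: -61/29 ≈ -2.1034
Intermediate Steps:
((-180 - 1*198) + m)/(360 + (2*D(-4))*(-2)) = ((-180 - 1*198) - 354)/(360 + (2*3)*(-2)) = ((-180 - 198) - 354)/(360 + 6*(-2)) = (-378 - 354)/(360 - 12) = -732/348 = -732*1/348 = -61/29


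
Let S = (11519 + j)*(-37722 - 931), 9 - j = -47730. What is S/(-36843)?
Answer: 2290499474/36843 ≈ 62169.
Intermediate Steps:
j = 47739 (j = 9 - 1*(-47730) = 9 + 47730 = 47739)
S = -2290499474 (S = (11519 + 47739)*(-37722 - 931) = 59258*(-38653) = -2290499474)
S/(-36843) = -2290499474/(-36843) = -2290499474*(-1/36843) = 2290499474/36843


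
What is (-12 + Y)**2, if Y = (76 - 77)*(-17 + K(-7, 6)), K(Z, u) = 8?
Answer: 9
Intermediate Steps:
Y = 9 (Y = (76 - 77)*(-17 + 8) = -1*(-9) = 9)
(-12 + Y)**2 = (-12 + 9)**2 = (-3)**2 = 9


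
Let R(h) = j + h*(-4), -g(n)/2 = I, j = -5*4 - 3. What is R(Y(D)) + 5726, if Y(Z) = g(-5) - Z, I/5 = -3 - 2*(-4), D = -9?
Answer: 5867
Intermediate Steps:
j = -23 (j = -20 - 3 = -23)
I = 25 (I = 5*(-3 - 2*(-4)) = 5*(-3 + 8) = 5*5 = 25)
g(n) = -50 (g(n) = -2*25 = -50)
Y(Z) = -50 - Z
R(h) = -23 - 4*h (R(h) = -23 + h*(-4) = -23 - 4*h)
R(Y(D)) + 5726 = (-23 - 4*(-50 - 1*(-9))) + 5726 = (-23 - 4*(-50 + 9)) + 5726 = (-23 - 4*(-41)) + 5726 = (-23 + 164) + 5726 = 141 + 5726 = 5867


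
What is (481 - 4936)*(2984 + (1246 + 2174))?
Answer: -28529820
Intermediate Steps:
(481 - 4936)*(2984 + (1246 + 2174)) = -4455*(2984 + 3420) = -4455*6404 = -28529820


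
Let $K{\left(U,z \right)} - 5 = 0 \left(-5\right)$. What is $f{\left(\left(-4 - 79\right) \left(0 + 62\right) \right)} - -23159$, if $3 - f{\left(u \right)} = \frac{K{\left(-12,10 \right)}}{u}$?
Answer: $\frac{119191657}{5146} \approx 23162.0$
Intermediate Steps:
$K{\left(U,z \right)} = 5$ ($K{\left(U,z \right)} = 5 + 0 \left(-5\right) = 5 + 0 = 5$)
$f{\left(u \right)} = 3 - \frac{5}{u}$
$f{\left(\left(-4 - 79\right) \left(0 + 62\right) \right)} - -23159 = \left(3 - \frac{5}{\left(-4 - 79\right) \left(0 + 62\right)}\right) - -23159 = \left(3 - \frac{5}{\left(-83\right) 62}\right) + 23159 = \left(3 - \frac{5}{-5146}\right) + 23159 = \left(3 - - \frac{5}{5146}\right) + 23159 = \left(3 + \frac{5}{5146}\right) + 23159 = \frac{15443}{5146} + 23159 = \frac{119191657}{5146}$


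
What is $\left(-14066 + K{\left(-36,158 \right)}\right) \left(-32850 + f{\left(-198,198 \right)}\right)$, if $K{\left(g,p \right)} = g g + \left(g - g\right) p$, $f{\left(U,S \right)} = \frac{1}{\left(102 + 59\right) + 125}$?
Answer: $\frac{59987707115}{143} \approx 4.1949 \cdot 10^{8}$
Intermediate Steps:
$f{\left(U,S \right)} = \frac{1}{286}$ ($f{\left(U,S \right)} = \frac{1}{161 + 125} = \frac{1}{286}$)
$K{\left(g,p \right)} = g^{2}$ ($K{\left(g,p \right)} = g^{2} + 0 p = g^{2} + 0 = g^{2}$)
$\left(-14066 + K{\left(-36,158 \right)}\right) \left(-32850 + f{\left(-198,198 \right)}\right) = \left(-14066 + \left(-36\right)^{2}\right) \left(-32850 + \frac{1}{286}\right) = \left(-14066 + 1296\right) \left(- \frac{9395099}{286}\right) = \left(-12770\right) \left(- \frac{9395099}{286}\right) = \frac{59987707115}{143}$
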